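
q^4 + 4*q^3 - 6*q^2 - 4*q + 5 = (q - 1)^2*(q + 1)*(q + 5)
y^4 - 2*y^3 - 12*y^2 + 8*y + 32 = (y - 4)*(y - 2)*(y + 2)^2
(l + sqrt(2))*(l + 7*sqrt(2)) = l^2 + 8*sqrt(2)*l + 14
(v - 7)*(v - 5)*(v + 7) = v^3 - 5*v^2 - 49*v + 245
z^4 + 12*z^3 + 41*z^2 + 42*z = z*(z + 2)*(z + 3)*(z + 7)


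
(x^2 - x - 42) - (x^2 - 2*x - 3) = x - 39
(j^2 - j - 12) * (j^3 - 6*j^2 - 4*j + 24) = j^5 - 7*j^4 - 10*j^3 + 100*j^2 + 24*j - 288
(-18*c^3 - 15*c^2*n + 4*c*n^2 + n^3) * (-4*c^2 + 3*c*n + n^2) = 72*c^5 + 6*c^4*n - 79*c^3*n^2 - 7*c^2*n^3 + 7*c*n^4 + n^5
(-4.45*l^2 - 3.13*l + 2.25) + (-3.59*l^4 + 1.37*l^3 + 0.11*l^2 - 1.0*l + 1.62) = -3.59*l^4 + 1.37*l^3 - 4.34*l^2 - 4.13*l + 3.87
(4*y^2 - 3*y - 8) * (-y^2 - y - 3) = -4*y^4 - y^3 - y^2 + 17*y + 24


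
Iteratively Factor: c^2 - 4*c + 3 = (c - 1)*(c - 3)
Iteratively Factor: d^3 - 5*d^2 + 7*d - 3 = (d - 3)*(d^2 - 2*d + 1) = (d - 3)*(d - 1)*(d - 1)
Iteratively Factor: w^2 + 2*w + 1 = (w + 1)*(w + 1)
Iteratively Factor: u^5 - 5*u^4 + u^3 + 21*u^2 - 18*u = (u)*(u^4 - 5*u^3 + u^2 + 21*u - 18) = u*(u - 3)*(u^3 - 2*u^2 - 5*u + 6) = u*(u - 3)^2*(u^2 + u - 2) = u*(u - 3)^2*(u + 2)*(u - 1)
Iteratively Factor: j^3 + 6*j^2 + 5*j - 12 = (j + 3)*(j^2 + 3*j - 4) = (j - 1)*(j + 3)*(j + 4)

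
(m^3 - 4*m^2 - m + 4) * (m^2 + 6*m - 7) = m^5 + 2*m^4 - 32*m^3 + 26*m^2 + 31*m - 28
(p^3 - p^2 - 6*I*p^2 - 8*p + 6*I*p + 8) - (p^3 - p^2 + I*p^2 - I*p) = -7*I*p^2 - 8*p + 7*I*p + 8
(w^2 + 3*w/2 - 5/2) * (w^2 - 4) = w^4 + 3*w^3/2 - 13*w^2/2 - 6*w + 10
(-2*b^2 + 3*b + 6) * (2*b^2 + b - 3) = -4*b^4 + 4*b^3 + 21*b^2 - 3*b - 18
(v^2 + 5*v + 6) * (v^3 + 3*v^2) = v^5 + 8*v^4 + 21*v^3 + 18*v^2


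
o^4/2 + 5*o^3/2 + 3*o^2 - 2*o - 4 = (o/2 + 1)*(o - 1)*(o + 2)^2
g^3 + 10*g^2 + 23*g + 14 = (g + 1)*(g + 2)*(g + 7)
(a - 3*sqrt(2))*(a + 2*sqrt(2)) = a^2 - sqrt(2)*a - 12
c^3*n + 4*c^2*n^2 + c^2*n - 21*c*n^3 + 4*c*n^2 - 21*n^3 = (c - 3*n)*(c + 7*n)*(c*n + n)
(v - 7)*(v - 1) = v^2 - 8*v + 7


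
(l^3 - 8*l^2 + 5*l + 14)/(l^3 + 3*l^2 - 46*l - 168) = (l^2 - l - 2)/(l^2 + 10*l + 24)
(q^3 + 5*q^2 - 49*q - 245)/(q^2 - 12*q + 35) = (q^2 + 12*q + 35)/(q - 5)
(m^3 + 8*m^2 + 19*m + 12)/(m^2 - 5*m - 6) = (m^2 + 7*m + 12)/(m - 6)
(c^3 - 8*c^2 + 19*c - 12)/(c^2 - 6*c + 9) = (c^2 - 5*c + 4)/(c - 3)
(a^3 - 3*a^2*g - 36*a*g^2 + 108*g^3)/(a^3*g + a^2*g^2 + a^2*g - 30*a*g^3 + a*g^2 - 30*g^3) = (a^2 - 9*a*g + 18*g^2)/(g*(a^2 - 5*a*g + a - 5*g))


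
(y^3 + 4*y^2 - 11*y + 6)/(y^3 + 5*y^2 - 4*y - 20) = (y^3 + 4*y^2 - 11*y + 6)/(y^3 + 5*y^2 - 4*y - 20)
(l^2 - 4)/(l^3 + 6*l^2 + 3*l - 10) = (l - 2)/(l^2 + 4*l - 5)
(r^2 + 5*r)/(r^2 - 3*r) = (r + 5)/(r - 3)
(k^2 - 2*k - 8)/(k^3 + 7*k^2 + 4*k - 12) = (k - 4)/(k^2 + 5*k - 6)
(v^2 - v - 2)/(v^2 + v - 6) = (v + 1)/(v + 3)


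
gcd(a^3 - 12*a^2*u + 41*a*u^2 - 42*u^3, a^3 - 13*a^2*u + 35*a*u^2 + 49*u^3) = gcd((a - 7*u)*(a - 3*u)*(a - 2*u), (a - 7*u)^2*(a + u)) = -a + 7*u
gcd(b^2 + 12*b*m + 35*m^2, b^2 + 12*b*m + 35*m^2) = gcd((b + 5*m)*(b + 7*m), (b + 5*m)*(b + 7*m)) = b^2 + 12*b*m + 35*m^2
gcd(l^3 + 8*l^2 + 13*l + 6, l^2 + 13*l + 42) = l + 6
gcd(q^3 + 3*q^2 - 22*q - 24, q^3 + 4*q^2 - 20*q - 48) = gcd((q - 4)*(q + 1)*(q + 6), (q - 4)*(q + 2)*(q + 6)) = q^2 + 2*q - 24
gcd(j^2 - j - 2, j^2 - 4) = j - 2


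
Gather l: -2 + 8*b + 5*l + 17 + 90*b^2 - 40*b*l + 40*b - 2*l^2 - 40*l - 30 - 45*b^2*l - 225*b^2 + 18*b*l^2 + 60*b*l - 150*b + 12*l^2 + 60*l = -135*b^2 - 102*b + l^2*(18*b + 10) + l*(-45*b^2 + 20*b + 25) - 15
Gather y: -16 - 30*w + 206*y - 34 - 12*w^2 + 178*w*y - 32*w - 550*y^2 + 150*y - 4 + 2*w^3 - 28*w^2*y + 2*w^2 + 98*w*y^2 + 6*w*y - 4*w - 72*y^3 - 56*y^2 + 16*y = 2*w^3 - 10*w^2 - 66*w - 72*y^3 + y^2*(98*w - 606) + y*(-28*w^2 + 184*w + 372) - 54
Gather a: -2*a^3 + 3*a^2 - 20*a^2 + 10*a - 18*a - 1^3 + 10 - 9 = -2*a^3 - 17*a^2 - 8*a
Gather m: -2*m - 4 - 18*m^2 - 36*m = -18*m^2 - 38*m - 4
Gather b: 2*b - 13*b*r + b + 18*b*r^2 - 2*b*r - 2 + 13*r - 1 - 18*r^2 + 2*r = b*(18*r^2 - 15*r + 3) - 18*r^2 + 15*r - 3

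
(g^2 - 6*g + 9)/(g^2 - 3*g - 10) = (-g^2 + 6*g - 9)/(-g^2 + 3*g + 10)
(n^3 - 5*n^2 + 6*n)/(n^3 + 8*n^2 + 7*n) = (n^2 - 5*n + 6)/(n^2 + 8*n + 7)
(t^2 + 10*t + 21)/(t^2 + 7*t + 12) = (t + 7)/(t + 4)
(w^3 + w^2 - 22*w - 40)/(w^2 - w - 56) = (-w^3 - w^2 + 22*w + 40)/(-w^2 + w + 56)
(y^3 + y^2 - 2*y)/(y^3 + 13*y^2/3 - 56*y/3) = 3*(y^2 + y - 2)/(3*y^2 + 13*y - 56)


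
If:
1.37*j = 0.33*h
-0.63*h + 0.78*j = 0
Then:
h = 0.00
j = 0.00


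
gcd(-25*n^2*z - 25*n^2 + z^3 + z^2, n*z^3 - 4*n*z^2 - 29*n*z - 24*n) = z + 1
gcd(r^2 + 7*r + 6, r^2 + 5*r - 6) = r + 6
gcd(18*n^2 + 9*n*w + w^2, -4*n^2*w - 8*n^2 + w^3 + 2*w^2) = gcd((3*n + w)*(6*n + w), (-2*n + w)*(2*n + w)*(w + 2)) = 1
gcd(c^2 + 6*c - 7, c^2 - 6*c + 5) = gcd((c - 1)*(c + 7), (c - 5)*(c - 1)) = c - 1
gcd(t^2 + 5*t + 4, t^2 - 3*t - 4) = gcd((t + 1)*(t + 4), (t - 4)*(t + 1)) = t + 1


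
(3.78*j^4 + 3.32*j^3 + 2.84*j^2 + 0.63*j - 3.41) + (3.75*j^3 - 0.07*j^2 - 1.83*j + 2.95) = 3.78*j^4 + 7.07*j^3 + 2.77*j^2 - 1.2*j - 0.46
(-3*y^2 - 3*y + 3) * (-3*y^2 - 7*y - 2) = 9*y^4 + 30*y^3 + 18*y^2 - 15*y - 6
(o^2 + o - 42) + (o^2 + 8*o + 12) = 2*o^2 + 9*o - 30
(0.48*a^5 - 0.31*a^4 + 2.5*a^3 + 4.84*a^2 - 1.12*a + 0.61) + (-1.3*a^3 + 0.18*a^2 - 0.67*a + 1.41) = 0.48*a^5 - 0.31*a^4 + 1.2*a^3 + 5.02*a^2 - 1.79*a + 2.02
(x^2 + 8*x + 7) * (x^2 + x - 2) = x^4 + 9*x^3 + 13*x^2 - 9*x - 14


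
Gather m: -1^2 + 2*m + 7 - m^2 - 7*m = -m^2 - 5*m + 6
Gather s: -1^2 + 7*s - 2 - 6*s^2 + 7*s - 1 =-6*s^2 + 14*s - 4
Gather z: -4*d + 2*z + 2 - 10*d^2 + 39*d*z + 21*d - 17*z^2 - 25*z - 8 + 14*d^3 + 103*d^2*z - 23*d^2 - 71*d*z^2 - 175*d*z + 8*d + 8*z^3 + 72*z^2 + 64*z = 14*d^3 - 33*d^2 + 25*d + 8*z^3 + z^2*(55 - 71*d) + z*(103*d^2 - 136*d + 41) - 6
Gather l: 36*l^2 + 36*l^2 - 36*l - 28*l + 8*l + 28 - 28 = 72*l^2 - 56*l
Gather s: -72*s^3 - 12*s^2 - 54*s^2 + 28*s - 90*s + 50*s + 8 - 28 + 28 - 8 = -72*s^3 - 66*s^2 - 12*s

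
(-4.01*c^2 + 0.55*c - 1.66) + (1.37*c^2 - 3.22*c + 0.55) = -2.64*c^2 - 2.67*c - 1.11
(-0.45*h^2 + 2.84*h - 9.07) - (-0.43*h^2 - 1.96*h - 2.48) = -0.02*h^2 + 4.8*h - 6.59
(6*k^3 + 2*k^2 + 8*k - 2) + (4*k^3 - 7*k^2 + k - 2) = 10*k^3 - 5*k^2 + 9*k - 4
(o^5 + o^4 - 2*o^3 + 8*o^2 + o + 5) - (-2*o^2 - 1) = o^5 + o^4 - 2*o^3 + 10*o^2 + o + 6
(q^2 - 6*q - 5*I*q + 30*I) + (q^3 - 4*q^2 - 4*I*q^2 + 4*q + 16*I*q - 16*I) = q^3 - 3*q^2 - 4*I*q^2 - 2*q + 11*I*q + 14*I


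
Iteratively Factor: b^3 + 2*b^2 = (b + 2)*(b^2) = b*(b + 2)*(b)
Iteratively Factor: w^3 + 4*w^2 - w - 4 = (w - 1)*(w^2 + 5*w + 4) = (w - 1)*(w + 4)*(w + 1)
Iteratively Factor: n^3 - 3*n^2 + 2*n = (n - 1)*(n^2 - 2*n) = n*(n - 1)*(n - 2)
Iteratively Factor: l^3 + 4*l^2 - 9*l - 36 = (l - 3)*(l^2 + 7*l + 12) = (l - 3)*(l + 4)*(l + 3)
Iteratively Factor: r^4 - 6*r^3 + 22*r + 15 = (r + 1)*(r^3 - 7*r^2 + 7*r + 15) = (r - 3)*(r + 1)*(r^2 - 4*r - 5) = (r - 5)*(r - 3)*(r + 1)*(r + 1)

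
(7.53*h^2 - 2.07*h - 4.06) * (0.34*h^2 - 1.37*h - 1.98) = 2.5602*h^4 - 11.0199*h^3 - 13.4539*h^2 + 9.6608*h + 8.0388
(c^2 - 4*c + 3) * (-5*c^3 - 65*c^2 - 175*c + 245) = -5*c^5 - 45*c^4 + 70*c^3 + 750*c^2 - 1505*c + 735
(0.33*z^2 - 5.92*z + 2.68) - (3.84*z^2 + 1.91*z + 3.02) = -3.51*z^2 - 7.83*z - 0.34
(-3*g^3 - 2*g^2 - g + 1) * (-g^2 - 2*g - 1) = 3*g^5 + 8*g^4 + 8*g^3 + 3*g^2 - g - 1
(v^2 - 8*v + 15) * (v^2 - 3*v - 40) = v^4 - 11*v^3 - v^2 + 275*v - 600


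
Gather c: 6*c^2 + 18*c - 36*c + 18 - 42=6*c^2 - 18*c - 24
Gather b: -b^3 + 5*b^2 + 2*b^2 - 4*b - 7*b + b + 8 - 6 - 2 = -b^3 + 7*b^2 - 10*b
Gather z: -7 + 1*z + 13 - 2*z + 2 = 8 - z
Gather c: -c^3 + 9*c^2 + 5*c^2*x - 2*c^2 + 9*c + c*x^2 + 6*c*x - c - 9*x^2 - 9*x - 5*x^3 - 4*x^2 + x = -c^3 + c^2*(5*x + 7) + c*(x^2 + 6*x + 8) - 5*x^3 - 13*x^2 - 8*x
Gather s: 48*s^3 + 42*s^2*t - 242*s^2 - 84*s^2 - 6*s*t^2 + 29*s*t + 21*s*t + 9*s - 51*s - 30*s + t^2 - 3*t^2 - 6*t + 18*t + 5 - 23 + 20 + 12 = 48*s^3 + s^2*(42*t - 326) + s*(-6*t^2 + 50*t - 72) - 2*t^2 + 12*t + 14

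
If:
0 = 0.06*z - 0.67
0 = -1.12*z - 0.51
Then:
No Solution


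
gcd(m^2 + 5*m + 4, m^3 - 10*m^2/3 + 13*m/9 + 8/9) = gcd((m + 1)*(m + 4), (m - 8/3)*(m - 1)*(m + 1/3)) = 1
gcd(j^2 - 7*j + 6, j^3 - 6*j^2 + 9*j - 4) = j - 1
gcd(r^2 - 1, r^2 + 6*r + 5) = r + 1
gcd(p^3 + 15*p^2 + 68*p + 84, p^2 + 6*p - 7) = p + 7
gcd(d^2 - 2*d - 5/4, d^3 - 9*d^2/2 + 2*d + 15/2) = d - 5/2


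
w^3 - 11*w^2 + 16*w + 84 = (w - 7)*(w - 6)*(w + 2)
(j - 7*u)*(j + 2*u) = j^2 - 5*j*u - 14*u^2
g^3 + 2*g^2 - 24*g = g*(g - 4)*(g + 6)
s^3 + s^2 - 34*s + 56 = (s - 4)*(s - 2)*(s + 7)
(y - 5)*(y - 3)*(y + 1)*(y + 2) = y^4 - 5*y^3 - 7*y^2 + 29*y + 30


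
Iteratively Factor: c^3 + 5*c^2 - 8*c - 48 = (c + 4)*(c^2 + c - 12) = (c + 4)^2*(c - 3)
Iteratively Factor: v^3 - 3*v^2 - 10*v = (v + 2)*(v^2 - 5*v) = v*(v + 2)*(v - 5)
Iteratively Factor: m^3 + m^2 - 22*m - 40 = (m + 4)*(m^2 - 3*m - 10) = (m - 5)*(m + 4)*(m + 2)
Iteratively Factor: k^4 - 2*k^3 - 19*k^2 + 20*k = (k)*(k^3 - 2*k^2 - 19*k + 20) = k*(k - 5)*(k^2 + 3*k - 4) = k*(k - 5)*(k + 4)*(k - 1)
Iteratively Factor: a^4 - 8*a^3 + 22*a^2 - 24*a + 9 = (a - 1)*(a^3 - 7*a^2 + 15*a - 9) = (a - 1)^2*(a^2 - 6*a + 9) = (a - 3)*(a - 1)^2*(a - 3)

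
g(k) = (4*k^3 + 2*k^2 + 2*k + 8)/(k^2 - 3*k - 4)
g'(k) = (3 - 2*k)*(4*k^3 + 2*k^2 + 2*k + 8)/(k^2 - 3*k - 4)^2 + (12*k^2 + 4*k + 2)/(k^2 - 3*k - 4) = 4*(k^4 - 6*k^3 - 14*k^2 - 8*k + 4)/(k^4 - 6*k^3 + k^2 + 24*k + 16)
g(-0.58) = -3.50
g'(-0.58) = 5.64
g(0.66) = -2.05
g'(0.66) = -1.16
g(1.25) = -3.46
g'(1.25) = -3.88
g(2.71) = -22.51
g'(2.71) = -32.48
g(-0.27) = -2.41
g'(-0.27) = 2.17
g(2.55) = -17.96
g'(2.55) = -24.85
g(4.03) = 2056.63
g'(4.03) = -67551.52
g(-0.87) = -8.12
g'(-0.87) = 48.77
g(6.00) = 68.29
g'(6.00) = -11.18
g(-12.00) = -37.73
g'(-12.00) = 3.77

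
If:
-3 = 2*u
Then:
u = -3/2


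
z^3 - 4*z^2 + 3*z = z*(z - 3)*(z - 1)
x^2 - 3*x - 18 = (x - 6)*(x + 3)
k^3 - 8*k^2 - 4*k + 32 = (k - 8)*(k - 2)*(k + 2)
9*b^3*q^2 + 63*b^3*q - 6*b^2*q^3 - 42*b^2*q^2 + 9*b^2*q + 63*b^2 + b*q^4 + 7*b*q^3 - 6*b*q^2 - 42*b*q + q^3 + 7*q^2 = (-3*b + q)^2*(q + 7)*(b*q + 1)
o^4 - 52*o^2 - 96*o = o*(o - 8)*(o + 2)*(o + 6)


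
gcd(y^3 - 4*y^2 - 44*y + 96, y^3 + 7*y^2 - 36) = y^2 + 4*y - 12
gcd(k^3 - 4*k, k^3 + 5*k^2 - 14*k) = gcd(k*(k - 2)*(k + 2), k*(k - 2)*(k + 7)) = k^2 - 2*k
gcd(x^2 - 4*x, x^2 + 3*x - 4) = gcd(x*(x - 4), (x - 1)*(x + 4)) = 1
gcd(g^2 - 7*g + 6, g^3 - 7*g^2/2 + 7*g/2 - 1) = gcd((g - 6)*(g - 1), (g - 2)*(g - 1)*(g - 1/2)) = g - 1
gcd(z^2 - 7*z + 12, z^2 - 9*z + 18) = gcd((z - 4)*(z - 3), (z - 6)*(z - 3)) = z - 3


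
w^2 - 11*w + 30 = (w - 6)*(w - 5)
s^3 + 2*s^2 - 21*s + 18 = (s - 3)*(s - 1)*(s + 6)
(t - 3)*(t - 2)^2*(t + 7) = t^4 - 33*t^2 + 100*t - 84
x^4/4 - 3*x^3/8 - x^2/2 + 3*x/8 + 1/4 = (x/4 + 1/4)*(x - 2)*(x - 1)*(x + 1/2)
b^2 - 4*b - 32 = (b - 8)*(b + 4)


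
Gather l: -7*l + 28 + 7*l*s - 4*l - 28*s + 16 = l*(7*s - 11) - 28*s + 44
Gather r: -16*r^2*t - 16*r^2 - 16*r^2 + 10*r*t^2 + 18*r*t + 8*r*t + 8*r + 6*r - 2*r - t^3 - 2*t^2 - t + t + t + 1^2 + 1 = r^2*(-16*t - 32) + r*(10*t^2 + 26*t + 12) - t^3 - 2*t^2 + t + 2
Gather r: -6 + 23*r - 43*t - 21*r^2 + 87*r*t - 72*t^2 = -21*r^2 + r*(87*t + 23) - 72*t^2 - 43*t - 6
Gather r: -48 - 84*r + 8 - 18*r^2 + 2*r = -18*r^2 - 82*r - 40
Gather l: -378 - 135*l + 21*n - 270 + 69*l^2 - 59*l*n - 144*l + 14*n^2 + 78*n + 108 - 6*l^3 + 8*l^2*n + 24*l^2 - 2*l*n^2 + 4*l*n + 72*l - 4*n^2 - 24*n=-6*l^3 + l^2*(8*n + 93) + l*(-2*n^2 - 55*n - 207) + 10*n^2 + 75*n - 540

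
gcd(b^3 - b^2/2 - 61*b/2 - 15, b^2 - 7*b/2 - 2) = b + 1/2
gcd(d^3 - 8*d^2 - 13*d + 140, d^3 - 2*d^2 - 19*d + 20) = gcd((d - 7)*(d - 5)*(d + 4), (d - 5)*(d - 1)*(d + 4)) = d^2 - d - 20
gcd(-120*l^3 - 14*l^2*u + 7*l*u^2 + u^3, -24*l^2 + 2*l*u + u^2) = -24*l^2 + 2*l*u + u^2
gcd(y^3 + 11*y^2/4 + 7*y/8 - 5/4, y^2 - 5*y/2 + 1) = y - 1/2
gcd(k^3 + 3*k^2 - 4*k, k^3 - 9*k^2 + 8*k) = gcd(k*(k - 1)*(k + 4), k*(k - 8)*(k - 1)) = k^2 - k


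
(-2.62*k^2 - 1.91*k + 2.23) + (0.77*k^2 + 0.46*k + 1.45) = -1.85*k^2 - 1.45*k + 3.68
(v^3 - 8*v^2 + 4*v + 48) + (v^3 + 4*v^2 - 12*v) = 2*v^3 - 4*v^2 - 8*v + 48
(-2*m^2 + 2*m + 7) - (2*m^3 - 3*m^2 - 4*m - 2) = -2*m^3 + m^2 + 6*m + 9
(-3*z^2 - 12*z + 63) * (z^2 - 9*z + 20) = -3*z^4 + 15*z^3 + 111*z^2 - 807*z + 1260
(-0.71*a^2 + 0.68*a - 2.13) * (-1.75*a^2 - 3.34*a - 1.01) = 1.2425*a^4 + 1.1814*a^3 + 2.1734*a^2 + 6.4274*a + 2.1513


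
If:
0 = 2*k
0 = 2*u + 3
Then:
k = 0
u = -3/2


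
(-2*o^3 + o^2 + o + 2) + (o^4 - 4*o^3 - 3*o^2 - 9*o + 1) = o^4 - 6*o^3 - 2*o^2 - 8*o + 3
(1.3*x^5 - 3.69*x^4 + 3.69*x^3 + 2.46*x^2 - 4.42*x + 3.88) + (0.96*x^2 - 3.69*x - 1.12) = 1.3*x^5 - 3.69*x^4 + 3.69*x^3 + 3.42*x^2 - 8.11*x + 2.76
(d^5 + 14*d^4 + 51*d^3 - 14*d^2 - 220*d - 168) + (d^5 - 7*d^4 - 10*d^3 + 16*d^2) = 2*d^5 + 7*d^4 + 41*d^3 + 2*d^2 - 220*d - 168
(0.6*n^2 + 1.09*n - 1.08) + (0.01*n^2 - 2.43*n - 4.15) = 0.61*n^2 - 1.34*n - 5.23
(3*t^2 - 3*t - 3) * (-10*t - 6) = -30*t^3 + 12*t^2 + 48*t + 18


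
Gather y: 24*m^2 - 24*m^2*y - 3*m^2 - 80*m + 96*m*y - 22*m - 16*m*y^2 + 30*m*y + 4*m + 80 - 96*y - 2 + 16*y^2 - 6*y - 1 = 21*m^2 - 98*m + y^2*(16 - 16*m) + y*(-24*m^2 + 126*m - 102) + 77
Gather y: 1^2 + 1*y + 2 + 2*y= 3*y + 3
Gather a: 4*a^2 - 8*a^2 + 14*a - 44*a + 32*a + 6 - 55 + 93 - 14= -4*a^2 + 2*a + 30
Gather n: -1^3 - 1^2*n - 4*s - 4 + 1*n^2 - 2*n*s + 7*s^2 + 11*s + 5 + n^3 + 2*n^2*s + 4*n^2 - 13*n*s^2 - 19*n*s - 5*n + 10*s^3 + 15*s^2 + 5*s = n^3 + n^2*(2*s + 5) + n*(-13*s^2 - 21*s - 6) + 10*s^3 + 22*s^2 + 12*s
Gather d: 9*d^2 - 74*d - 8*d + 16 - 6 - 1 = 9*d^2 - 82*d + 9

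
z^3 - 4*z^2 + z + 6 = (z - 3)*(z - 2)*(z + 1)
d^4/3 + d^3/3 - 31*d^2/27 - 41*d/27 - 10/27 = (d/3 + 1/3)*(d - 2)*(d + 1/3)*(d + 5/3)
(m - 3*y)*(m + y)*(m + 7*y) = m^3 + 5*m^2*y - 17*m*y^2 - 21*y^3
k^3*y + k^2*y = k^2*(k*y + y)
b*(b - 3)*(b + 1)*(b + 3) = b^4 + b^3 - 9*b^2 - 9*b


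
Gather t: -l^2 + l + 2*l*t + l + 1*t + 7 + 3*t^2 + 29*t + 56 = -l^2 + 2*l + 3*t^2 + t*(2*l + 30) + 63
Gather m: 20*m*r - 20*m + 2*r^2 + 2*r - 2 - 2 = m*(20*r - 20) + 2*r^2 + 2*r - 4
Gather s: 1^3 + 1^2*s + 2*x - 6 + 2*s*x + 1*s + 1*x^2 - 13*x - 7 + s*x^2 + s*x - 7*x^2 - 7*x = s*(x^2 + 3*x + 2) - 6*x^2 - 18*x - 12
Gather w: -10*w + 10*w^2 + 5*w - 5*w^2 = 5*w^2 - 5*w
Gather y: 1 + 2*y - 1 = 2*y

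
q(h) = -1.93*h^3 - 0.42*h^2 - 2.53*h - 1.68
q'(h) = -5.79*h^2 - 0.84*h - 2.53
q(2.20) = -29.83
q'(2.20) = -32.40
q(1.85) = -20.02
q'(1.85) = -23.90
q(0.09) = -1.91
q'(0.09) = -2.65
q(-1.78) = 12.38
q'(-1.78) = -19.38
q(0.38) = -2.81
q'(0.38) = -3.69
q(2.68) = -48.63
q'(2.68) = -46.37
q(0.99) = -6.47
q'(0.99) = -9.04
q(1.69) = -16.47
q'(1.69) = -20.49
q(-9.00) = 1394.04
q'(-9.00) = -463.96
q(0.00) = -1.68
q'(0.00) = -2.53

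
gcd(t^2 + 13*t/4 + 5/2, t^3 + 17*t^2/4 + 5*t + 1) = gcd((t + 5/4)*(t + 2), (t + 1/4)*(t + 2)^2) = t + 2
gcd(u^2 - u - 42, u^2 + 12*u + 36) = u + 6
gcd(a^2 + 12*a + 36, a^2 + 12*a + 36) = a^2 + 12*a + 36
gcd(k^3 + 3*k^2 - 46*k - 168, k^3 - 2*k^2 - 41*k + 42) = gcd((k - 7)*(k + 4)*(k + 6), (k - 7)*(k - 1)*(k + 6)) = k^2 - k - 42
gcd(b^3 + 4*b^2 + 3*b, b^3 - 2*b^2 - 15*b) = b^2 + 3*b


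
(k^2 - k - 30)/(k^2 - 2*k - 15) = (-k^2 + k + 30)/(-k^2 + 2*k + 15)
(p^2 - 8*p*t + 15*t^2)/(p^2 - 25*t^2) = (p - 3*t)/(p + 5*t)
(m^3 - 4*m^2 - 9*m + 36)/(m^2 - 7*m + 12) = m + 3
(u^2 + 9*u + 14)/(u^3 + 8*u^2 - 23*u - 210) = (u + 2)/(u^2 + u - 30)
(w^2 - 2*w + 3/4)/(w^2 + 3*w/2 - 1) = (w - 3/2)/(w + 2)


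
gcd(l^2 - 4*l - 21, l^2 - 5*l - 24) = l + 3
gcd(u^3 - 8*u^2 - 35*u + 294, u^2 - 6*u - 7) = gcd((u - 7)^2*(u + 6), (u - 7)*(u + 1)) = u - 7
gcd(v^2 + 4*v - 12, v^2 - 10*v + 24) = 1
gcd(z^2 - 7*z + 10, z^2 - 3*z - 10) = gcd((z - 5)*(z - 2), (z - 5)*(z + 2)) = z - 5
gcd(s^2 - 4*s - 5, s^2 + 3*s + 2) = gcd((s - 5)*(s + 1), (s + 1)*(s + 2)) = s + 1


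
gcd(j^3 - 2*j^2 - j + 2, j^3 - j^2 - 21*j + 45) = 1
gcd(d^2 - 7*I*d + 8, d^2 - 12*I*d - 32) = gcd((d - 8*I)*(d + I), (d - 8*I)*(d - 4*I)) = d - 8*I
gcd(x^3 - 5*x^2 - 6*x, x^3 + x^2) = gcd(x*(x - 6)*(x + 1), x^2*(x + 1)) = x^2 + x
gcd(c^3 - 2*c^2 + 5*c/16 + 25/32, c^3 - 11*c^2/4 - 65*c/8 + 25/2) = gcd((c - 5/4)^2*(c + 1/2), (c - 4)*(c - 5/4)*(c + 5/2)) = c - 5/4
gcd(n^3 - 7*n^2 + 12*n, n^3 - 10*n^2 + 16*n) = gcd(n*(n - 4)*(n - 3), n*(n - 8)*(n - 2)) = n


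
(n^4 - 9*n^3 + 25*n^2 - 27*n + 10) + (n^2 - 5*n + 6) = n^4 - 9*n^3 + 26*n^2 - 32*n + 16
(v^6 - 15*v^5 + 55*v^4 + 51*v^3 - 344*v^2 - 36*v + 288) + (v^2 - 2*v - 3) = v^6 - 15*v^5 + 55*v^4 + 51*v^3 - 343*v^2 - 38*v + 285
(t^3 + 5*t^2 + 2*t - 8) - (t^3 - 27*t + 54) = 5*t^2 + 29*t - 62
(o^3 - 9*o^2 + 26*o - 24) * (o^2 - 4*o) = o^5 - 13*o^4 + 62*o^3 - 128*o^2 + 96*o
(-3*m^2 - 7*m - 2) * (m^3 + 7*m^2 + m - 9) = -3*m^5 - 28*m^4 - 54*m^3 + 6*m^2 + 61*m + 18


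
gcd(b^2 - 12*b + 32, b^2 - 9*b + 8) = b - 8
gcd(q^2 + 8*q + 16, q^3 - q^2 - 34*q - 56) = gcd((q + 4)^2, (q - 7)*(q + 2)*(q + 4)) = q + 4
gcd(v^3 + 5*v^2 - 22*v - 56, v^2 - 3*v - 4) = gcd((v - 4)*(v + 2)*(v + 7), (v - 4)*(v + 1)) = v - 4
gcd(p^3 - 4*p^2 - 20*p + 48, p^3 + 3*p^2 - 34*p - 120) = p^2 - 2*p - 24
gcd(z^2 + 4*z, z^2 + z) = z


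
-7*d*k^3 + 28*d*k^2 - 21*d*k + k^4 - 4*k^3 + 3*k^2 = k*(-7*d + k)*(k - 3)*(k - 1)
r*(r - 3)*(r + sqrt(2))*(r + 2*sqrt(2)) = r^4 - 3*r^3 + 3*sqrt(2)*r^3 - 9*sqrt(2)*r^2 + 4*r^2 - 12*r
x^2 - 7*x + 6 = (x - 6)*(x - 1)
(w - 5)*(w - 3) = w^2 - 8*w + 15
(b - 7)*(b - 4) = b^2 - 11*b + 28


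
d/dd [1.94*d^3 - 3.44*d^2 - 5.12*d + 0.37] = 5.82*d^2 - 6.88*d - 5.12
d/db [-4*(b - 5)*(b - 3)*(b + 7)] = -12*b^2 + 8*b + 164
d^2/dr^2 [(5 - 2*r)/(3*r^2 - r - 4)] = 2*((2*r - 5)*(6*r - 1)^2 + (18*r - 17)*(-3*r^2 + r + 4))/(-3*r^2 + r + 4)^3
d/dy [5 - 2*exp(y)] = -2*exp(y)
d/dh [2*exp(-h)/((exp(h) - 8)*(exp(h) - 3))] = 2*(-3*exp(2*h) + 22*exp(h) - 24)*exp(-h)/(exp(4*h) - 22*exp(3*h) + 169*exp(2*h) - 528*exp(h) + 576)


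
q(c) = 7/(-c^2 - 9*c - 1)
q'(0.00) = 63.00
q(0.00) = -7.00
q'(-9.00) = -63.00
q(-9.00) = -7.00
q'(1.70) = 0.24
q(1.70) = -0.36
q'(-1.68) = 0.31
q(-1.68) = 0.62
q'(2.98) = 0.08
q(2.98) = -0.19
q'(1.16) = 0.48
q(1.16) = -0.55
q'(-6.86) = -0.18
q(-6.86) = 0.51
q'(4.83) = 0.03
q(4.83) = -0.10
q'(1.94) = 0.18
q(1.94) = -0.31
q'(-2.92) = 0.08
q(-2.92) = 0.42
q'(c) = 7*(2*c + 9)/(-c^2 - 9*c - 1)^2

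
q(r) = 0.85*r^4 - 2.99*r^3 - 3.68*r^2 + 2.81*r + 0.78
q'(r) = 3.4*r^3 - 8.97*r^2 - 7.36*r + 2.81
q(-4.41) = 494.75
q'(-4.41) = -430.79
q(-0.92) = -1.98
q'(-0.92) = -0.66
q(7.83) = 1556.78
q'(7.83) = 1027.41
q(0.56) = 0.76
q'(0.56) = -3.53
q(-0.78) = -1.92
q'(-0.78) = 1.48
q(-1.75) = 8.59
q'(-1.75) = -30.00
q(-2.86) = 89.46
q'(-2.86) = -129.05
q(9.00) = 3125.13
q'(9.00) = 1688.60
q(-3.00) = 108.81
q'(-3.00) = -147.64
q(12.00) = 11963.46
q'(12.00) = 4498.01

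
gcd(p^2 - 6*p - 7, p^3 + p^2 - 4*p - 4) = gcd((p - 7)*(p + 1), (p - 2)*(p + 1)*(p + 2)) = p + 1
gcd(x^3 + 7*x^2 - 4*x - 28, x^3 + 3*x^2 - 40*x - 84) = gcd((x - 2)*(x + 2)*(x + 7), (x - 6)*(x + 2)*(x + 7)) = x^2 + 9*x + 14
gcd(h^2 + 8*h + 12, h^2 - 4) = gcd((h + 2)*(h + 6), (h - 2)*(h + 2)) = h + 2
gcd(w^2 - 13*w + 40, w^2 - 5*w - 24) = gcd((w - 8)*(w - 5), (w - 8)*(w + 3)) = w - 8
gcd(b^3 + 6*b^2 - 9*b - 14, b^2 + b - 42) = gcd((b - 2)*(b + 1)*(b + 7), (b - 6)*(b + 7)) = b + 7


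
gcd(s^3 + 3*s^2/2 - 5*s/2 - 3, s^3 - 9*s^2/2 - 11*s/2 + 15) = s^2 + s/2 - 3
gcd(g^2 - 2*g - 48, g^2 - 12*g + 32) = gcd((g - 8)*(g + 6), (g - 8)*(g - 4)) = g - 8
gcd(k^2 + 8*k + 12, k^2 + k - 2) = k + 2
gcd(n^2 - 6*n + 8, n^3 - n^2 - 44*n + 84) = n - 2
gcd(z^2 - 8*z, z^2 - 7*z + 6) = 1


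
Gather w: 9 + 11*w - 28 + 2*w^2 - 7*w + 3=2*w^2 + 4*w - 16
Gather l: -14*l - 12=-14*l - 12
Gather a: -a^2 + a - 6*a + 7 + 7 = -a^2 - 5*a + 14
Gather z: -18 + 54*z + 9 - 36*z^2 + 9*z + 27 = -36*z^2 + 63*z + 18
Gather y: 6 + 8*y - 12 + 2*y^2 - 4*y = 2*y^2 + 4*y - 6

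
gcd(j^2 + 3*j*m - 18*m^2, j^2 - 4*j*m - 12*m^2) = 1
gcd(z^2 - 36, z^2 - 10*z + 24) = z - 6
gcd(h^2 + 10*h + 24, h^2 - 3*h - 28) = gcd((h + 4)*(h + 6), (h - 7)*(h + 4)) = h + 4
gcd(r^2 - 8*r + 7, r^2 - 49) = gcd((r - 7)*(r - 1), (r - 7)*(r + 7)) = r - 7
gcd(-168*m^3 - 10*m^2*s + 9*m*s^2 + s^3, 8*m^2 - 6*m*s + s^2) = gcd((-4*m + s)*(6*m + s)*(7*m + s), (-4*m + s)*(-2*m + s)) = -4*m + s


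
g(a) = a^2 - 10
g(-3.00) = -1.00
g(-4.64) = 11.53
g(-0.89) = -9.21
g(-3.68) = 3.54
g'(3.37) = 6.74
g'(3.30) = 6.60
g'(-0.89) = -1.78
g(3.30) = 0.89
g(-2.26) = -4.89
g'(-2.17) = -4.34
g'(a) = 2*a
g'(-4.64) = -9.28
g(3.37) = 1.36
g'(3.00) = 6.00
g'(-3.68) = -7.36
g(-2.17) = -5.29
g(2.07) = -5.72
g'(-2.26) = -4.52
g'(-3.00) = -6.00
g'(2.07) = 4.14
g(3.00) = -1.00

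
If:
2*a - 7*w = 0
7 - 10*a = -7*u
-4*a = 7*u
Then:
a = 1/2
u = -2/7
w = 1/7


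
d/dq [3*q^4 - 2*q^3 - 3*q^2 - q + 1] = 12*q^3 - 6*q^2 - 6*q - 1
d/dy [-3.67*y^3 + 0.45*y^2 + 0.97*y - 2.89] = -11.01*y^2 + 0.9*y + 0.97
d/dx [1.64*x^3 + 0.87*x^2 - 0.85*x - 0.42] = 4.92*x^2 + 1.74*x - 0.85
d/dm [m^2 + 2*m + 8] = 2*m + 2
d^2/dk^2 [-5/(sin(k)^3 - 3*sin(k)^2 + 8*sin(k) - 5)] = 5*(9*sin(k)^6 - 33*sin(k)^5 + 40*sin(k)^4 + 21*sin(k)^3 - 98*sin(k)^2 + 154*sin(k) - 98)/(sin(k)^3 - 3*sin(k)^2 + 8*sin(k) - 5)^3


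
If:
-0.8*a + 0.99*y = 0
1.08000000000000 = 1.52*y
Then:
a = 0.88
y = 0.71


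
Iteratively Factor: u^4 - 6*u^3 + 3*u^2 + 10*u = (u + 1)*(u^3 - 7*u^2 + 10*u) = u*(u + 1)*(u^2 - 7*u + 10) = u*(u - 2)*(u + 1)*(u - 5)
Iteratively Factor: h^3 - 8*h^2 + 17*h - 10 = (h - 2)*(h^2 - 6*h + 5) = (h - 5)*(h - 2)*(h - 1)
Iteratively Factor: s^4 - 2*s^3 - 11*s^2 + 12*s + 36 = (s + 2)*(s^3 - 4*s^2 - 3*s + 18) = (s - 3)*(s + 2)*(s^2 - s - 6) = (s - 3)*(s + 2)^2*(s - 3)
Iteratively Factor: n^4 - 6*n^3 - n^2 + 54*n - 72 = (n - 3)*(n^3 - 3*n^2 - 10*n + 24) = (n - 3)*(n + 3)*(n^2 - 6*n + 8) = (n - 3)*(n - 2)*(n + 3)*(n - 4)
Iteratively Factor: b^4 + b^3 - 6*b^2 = (b - 2)*(b^3 + 3*b^2) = (b - 2)*(b + 3)*(b^2) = b*(b - 2)*(b + 3)*(b)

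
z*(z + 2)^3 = z^4 + 6*z^3 + 12*z^2 + 8*z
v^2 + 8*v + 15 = (v + 3)*(v + 5)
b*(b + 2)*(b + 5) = b^3 + 7*b^2 + 10*b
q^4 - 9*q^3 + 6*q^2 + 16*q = q*(q - 8)*(q - 2)*(q + 1)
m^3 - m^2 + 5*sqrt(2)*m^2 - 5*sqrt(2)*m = m*(m - 1)*(m + 5*sqrt(2))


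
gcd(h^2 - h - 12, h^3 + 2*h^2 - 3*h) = h + 3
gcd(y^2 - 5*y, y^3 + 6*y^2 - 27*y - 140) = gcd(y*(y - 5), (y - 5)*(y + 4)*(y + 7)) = y - 5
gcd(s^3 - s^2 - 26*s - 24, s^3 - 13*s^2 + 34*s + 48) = s^2 - 5*s - 6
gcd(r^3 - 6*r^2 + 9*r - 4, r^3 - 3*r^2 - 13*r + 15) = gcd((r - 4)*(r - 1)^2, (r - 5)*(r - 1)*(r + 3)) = r - 1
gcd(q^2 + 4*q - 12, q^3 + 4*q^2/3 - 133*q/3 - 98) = q + 6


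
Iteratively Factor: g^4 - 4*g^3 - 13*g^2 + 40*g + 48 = (g + 1)*(g^3 - 5*g^2 - 8*g + 48) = (g - 4)*(g + 1)*(g^2 - g - 12) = (g - 4)*(g + 1)*(g + 3)*(g - 4)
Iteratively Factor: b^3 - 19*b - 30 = (b + 2)*(b^2 - 2*b - 15) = (b + 2)*(b + 3)*(b - 5)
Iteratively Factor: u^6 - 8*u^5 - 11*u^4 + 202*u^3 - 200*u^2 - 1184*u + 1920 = (u + 4)*(u^5 - 12*u^4 + 37*u^3 + 54*u^2 - 416*u + 480) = (u - 5)*(u + 4)*(u^4 - 7*u^3 + 2*u^2 + 64*u - 96) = (u - 5)*(u - 4)*(u + 4)*(u^3 - 3*u^2 - 10*u + 24) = (u - 5)*(u - 4)^2*(u + 4)*(u^2 + u - 6) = (u - 5)*(u - 4)^2*(u + 3)*(u + 4)*(u - 2)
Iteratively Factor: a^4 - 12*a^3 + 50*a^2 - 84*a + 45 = (a - 3)*(a^3 - 9*a^2 + 23*a - 15) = (a - 3)^2*(a^2 - 6*a + 5) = (a - 3)^2*(a - 1)*(a - 5)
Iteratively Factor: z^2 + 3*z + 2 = (z + 1)*(z + 2)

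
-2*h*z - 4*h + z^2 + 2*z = (-2*h + z)*(z + 2)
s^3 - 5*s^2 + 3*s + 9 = (s - 3)^2*(s + 1)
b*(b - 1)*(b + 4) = b^3 + 3*b^2 - 4*b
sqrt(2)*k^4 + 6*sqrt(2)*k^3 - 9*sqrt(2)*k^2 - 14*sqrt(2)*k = k*(k - 2)*(k + 7)*(sqrt(2)*k + sqrt(2))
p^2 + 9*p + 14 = (p + 2)*(p + 7)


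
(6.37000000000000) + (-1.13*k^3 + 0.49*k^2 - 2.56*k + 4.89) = -1.13*k^3 + 0.49*k^2 - 2.56*k + 11.26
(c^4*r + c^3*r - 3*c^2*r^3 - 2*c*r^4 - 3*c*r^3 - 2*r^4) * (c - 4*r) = c^5*r - 4*c^4*r^2 + c^4*r - 3*c^3*r^3 - 4*c^3*r^2 + 10*c^2*r^4 - 3*c^2*r^3 + 8*c*r^5 + 10*c*r^4 + 8*r^5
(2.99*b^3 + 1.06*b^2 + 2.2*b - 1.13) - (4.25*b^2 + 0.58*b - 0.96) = 2.99*b^3 - 3.19*b^2 + 1.62*b - 0.17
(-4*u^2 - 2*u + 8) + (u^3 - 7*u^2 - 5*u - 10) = u^3 - 11*u^2 - 7*u - 2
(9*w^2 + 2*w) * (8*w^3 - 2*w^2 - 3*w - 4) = 72*w^5 - 2*w^4 - 31*w^3 - 42*w^2 - 8*w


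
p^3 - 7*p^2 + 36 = (p - 6)*(p - 3)*(p + 2)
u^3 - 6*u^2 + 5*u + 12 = (u - 4)*(u - 3)*(u + 1)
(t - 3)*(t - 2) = t^2 - 5*t + 6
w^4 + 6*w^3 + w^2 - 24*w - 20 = (w - 2)*(w + 1)*(w + 2)*(w + 5)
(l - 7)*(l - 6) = l^2 - 13*l + 42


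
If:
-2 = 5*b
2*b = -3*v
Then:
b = -2/5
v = 4/15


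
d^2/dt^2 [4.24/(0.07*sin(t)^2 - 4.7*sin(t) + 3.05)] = (-0.083104*sin(t)^4 + 4.18488*sin(t)^3 - 89.915984*sin(t)^2 - 69.15016*sin(t) + 185.51272)/(0.07*sin(t)^2 - 4.7*sin(t) + 3.05)^3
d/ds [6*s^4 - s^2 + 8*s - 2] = 24*s^3 - 2*s + 8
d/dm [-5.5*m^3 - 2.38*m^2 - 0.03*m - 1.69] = -16.5*m^2 - 4.76*m - 0.03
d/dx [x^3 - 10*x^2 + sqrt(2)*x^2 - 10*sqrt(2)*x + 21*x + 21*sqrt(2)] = 3*x^2 - 20*x + 2*sqrt(2)*x - 10*sqrt(2) + 21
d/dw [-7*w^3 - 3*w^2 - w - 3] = -21*w^2 - 6*w - 1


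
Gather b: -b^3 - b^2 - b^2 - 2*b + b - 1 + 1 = -b^3 - 2*b^2 - b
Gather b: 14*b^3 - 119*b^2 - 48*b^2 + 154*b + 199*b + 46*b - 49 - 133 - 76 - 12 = 14*b^3 - 167*b^2 + 399*b - 270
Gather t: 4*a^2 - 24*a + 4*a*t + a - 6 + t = 4*a^2 - 23*a + t*(4*a + 1) - 6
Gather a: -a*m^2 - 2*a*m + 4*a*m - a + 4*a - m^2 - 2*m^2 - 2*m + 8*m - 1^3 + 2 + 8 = a*(-m^2 + 2*m + 3) - 3*m^2 + 6*m + 9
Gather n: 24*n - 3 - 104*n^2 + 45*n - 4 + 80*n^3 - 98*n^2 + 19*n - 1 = 80*n^3 - 202*n^2 + 88*n - 8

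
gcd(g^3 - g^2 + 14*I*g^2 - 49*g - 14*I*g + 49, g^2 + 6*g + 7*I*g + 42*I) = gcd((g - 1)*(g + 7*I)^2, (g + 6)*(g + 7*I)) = g + 7*I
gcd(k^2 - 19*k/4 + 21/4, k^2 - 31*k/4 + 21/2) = k - 7/4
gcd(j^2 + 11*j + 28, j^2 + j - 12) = j + 4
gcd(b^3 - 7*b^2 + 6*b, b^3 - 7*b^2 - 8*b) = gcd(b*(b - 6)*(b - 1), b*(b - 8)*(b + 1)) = b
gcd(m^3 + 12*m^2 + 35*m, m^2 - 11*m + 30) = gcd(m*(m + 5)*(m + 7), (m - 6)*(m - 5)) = 1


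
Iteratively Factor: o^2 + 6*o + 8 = (o + 4)*(o + 2)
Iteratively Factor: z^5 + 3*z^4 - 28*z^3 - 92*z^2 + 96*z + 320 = (z + 2)*(z^4 + z^3 - 30*z^2 - 32*z + 160) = (z + 2)*(z + 4)*(z^3 - 3*z^2 - 18*z + 40) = (z - 2)*(z + 2)*(z + 4)*(z^2 - z - 20) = (z - 5)*(z - 2)*(z + 2)*(z + 4)*(z + 4)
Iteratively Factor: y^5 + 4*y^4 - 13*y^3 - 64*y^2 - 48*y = (y + 4)*(y^4 - 13*y^2 - 12*y) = (y - 4)*(y + 4)*(y^3 + 4*y^2 + 3*y) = (y - 4)*(y + 3)*(y + 4)*(y^2 + y) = (y - 4)*(y + 1)*(y + 3)*(y + 4)*(y)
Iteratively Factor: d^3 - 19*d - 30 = (d + 3)*(d^2 - 3*d - 10) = (d - 5)*(d + 3)*(d + 2)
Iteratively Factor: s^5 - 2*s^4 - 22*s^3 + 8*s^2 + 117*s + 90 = (s + 2)*(s^4 - 4*s^3 - 14*s^2 + 36*s + 45) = (s - 3)*(s + 2)*(s^3 - s^2 - 17*s - 15) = (s - 5)*(s - 3)*(s + 2)*(s^2 + 4*s + 3) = (s - 5)*(s - 3)*(s + 2)*(s + 3)*(s + 1)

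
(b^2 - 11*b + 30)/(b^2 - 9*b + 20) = (b - 6)/(b - 4)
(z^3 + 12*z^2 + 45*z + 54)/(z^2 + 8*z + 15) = (z^2 + 9*z + 18)/(z + 5)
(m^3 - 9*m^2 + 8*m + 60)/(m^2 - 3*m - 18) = (m^2 - 3*m - 10)/(m + 3)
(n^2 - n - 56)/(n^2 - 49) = (n - 8)/(n - 7)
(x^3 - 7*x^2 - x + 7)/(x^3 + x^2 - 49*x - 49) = (x - 1)/(x + 7)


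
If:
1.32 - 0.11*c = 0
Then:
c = 12.00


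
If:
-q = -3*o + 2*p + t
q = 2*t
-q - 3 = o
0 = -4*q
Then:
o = -3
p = -9/2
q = 0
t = 0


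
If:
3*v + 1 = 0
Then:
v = -1/3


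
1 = 1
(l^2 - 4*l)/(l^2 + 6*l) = (l - 4)/(l + 6)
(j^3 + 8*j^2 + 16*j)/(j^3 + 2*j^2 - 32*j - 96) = j/(j - 6)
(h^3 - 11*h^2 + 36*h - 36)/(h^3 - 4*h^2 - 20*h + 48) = (h - 3)/(h + 4)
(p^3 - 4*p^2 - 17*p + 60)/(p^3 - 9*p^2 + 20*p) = (p^2 + p - 12)/(p*(p - 4))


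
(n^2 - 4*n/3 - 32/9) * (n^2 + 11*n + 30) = n^4 + 29*n^3/3 + 106*n^2/9 - 712*n/9 - 320/3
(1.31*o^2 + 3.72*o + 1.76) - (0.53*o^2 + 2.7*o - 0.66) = 0.78*o^2 + 1.02*o + 2.42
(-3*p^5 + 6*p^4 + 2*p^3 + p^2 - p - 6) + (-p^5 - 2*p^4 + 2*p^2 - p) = -4*p^5 + 4*p^4 + 2*p^3 + 3*p^2 - 2*p - 6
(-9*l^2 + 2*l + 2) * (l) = -9*l^3 + 2*l^2 + 2*l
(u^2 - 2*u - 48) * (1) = u^2 - 2*u - 48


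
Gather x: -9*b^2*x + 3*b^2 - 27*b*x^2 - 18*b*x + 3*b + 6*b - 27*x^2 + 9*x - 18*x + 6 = 3*b^2 + 9*b + x^2*(-27*b - 27) + x*(-9*b^2 - 18*b - 9) + 6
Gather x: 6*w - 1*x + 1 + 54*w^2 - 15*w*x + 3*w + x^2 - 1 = 54*w^2 + 9*w + x^2 + x*(-15*w - 1)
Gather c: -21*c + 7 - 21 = -21*c - 14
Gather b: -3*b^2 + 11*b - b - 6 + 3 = -3*b^2 + 10*b - 3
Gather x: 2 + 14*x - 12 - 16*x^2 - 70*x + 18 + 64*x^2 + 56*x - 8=48*x^2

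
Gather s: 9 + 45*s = 45*s + 9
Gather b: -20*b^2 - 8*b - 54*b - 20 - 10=-20*b^2 - 62*b - 30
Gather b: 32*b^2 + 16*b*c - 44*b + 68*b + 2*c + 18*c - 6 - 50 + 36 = 32*b^2 + b*(16*c + 24) + 20*c - 20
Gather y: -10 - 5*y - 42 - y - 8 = -6*y - 60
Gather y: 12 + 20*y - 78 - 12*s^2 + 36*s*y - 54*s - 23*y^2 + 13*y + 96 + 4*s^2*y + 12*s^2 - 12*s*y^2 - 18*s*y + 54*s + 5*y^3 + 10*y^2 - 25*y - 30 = 5*y^3 + y^2*(-12*s - 13) + y*(4*s^2 + 18*s + 8)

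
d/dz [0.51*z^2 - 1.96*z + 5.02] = 1.02*z - 1.96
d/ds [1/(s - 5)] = -1/(s - 5)^2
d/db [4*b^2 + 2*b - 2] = 8*b + 2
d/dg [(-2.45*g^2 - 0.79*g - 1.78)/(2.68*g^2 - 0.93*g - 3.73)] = (4.3957*g^2 + 27.8178*g + 1.2913)/(7.1824*g^4 - 4.9848*g^3 - 19.1279*g^2 + 6.9378*g + 13.9129)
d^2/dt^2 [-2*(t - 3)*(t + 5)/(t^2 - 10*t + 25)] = -48*t/(t^4 - 20*t^3 + 150*t^2 - 500*t + 625)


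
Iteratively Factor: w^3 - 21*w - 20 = (w - 5)*(w^2 + 5*w + 4) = (w - 5)*(w + 4)*(w + 1)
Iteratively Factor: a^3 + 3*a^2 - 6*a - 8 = (a + 4)*(a^2 - a - 2) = (a - 2)*(a + 4)*(a + 1)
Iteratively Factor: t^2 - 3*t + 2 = (t - 1)*(t - 2)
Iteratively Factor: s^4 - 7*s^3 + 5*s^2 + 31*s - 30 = (s - 3)*(s^3 - 4*s^2 - 7*s + 10) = (s - 3)*(s + 2)*(s^2 - 6*s + 5) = (s - 3)*(s - 1)*(s + 2)*(s - 5)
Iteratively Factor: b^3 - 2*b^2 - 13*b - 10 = (b - 5)*(b^2 + 3*b + 2) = (b - 5)*(b + 2)*(b + 1)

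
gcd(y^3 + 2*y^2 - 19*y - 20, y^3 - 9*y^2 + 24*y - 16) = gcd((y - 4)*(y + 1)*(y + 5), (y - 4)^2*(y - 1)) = y - 4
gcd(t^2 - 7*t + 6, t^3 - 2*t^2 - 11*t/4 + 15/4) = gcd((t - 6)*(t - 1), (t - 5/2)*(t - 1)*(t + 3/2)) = t - 1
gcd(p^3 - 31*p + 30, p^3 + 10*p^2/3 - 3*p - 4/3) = p - 1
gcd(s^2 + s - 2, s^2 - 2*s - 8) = s + 2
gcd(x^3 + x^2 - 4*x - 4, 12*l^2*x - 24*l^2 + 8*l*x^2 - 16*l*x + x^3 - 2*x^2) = x - 2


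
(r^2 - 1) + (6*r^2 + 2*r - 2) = 7*r^2 + 2*r - 3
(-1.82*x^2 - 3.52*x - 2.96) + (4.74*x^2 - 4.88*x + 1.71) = 2.92*x^2 - 8.4*x - 1.25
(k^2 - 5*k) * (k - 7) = k^3 - 12*k^2 + 35*k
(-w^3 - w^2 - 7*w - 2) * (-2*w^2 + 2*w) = 2*w^5 + 12*w^3 - 10*w^2 - 4*w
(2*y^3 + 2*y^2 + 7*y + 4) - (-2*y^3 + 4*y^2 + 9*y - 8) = 4*y^3 - 2*y^2 - 2*y + 12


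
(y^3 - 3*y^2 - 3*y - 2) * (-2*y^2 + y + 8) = -2*y^5 + 7*y^4 + 11*y^3 - 23*y^2 - 26*y - 16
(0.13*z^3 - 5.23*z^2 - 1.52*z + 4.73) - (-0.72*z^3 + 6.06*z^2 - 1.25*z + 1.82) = 0.85*z^3 - 11.29*z^2 - 0.27*z + 2.91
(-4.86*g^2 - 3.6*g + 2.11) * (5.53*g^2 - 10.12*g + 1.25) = -26.8758*g^4 + 29.2752*g^3 + 42.0253*g^2 - 25.8532*g + 2.6375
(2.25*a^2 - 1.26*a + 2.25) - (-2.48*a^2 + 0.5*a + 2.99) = 4.73*a^2 - 1.76*a - 0.74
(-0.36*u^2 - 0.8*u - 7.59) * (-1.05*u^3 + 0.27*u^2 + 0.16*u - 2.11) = 0.378*u^5 + 0.7428*u^4 + 7.6959*u^3 - 1.4177*u^2 + 0.4736*u + 16.0149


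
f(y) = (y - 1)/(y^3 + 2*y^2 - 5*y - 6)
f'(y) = (y - 1)*(-3*y^2 - 4*y + 5)/(y^3 + 2*y^2 - 5*y - 6)^2 + 1/(y^3 + 2*y^2 - 5*y - 6) = (-2*y^3 + y^2 + 4*y - 11)/(y^6 + 4*y^5 - 6*y^4 - 32*y^3 + y^2 + 60*y + 36)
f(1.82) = -0.34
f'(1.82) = -2.08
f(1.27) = -0.04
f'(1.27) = -0.17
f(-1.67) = -0.82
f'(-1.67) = -0.52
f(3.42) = 0.06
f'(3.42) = -0.04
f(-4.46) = 0.17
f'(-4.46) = 0.16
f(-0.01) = 0.17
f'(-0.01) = -0.31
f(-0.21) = 0.25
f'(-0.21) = -0.50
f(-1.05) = -6.89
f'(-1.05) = -133.24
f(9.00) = 0.01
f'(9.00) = 0.00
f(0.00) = 0.17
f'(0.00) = -0.31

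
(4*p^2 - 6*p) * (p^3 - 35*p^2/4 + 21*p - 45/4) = 4*p^5 - 41*p^4 + 273*p^3/2 - 171*p^2 + 135*p/2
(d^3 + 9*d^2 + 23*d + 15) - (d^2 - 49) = d^3 + 8*d^2 + 23*d + 64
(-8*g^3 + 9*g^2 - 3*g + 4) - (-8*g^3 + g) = 9*g^2 - 4*g + 4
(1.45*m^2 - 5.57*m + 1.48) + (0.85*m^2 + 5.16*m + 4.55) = 2.3*m^2 - 0.41*m + 6.03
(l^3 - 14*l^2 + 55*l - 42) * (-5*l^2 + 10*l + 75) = -5*l^5 + 80*l^4 - 340*l^3 - 290*l^2 + 3705*l - 3150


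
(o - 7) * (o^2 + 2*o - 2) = o^3 - 5*o^2 - 16*o + 14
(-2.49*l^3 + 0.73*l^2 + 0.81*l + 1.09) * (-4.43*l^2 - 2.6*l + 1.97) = 11.0307*l^5 + 3.2401*l^4 - 10.3916*l^3 - 5.4966*l^2 - 1.2383*l + 2.1473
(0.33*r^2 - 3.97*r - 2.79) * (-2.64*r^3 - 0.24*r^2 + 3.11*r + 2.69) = -0.8712*r^5 + 10.4016*r^4 + 9.3447*r^3 - 10.7894*r^2 - 19.3562*r - 7.5051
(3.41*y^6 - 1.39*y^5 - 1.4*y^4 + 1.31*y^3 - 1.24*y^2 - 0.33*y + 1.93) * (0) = 0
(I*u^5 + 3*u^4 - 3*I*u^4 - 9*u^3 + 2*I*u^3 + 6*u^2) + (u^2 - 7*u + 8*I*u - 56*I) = I*u^5 + 3*u^4 - 3*I*u^4 - 9*u^3 + 2*I*u^3 + 7*u^2 - 7*u + 8*I*u - 56*I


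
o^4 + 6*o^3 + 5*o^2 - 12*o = o*(o - 1)*(o + 3)*(o + 4)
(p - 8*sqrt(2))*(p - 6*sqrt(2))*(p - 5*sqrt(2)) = p^3 - 19*sqrt(2)*p^2 + 236*p - 480*sqrt(2)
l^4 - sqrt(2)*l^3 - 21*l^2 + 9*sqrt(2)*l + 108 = (l - 3)*(l + 3)*(l - 3*sqrt(2))*(l + 2*sqrt(2))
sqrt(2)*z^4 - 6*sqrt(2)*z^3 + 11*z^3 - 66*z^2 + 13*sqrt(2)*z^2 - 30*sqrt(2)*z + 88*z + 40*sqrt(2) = (z - 4)*(z - 2)*(z + 5*sqrt(2))*(sqrt(2)*z + 1)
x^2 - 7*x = x*(x - 7)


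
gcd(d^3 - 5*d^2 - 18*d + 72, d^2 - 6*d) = d - 6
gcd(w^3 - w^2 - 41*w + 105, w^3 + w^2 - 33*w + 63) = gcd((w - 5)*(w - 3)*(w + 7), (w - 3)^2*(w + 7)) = w^2 + 4*w - 21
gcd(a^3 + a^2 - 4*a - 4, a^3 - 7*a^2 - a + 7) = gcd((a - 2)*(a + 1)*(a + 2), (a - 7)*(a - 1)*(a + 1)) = a + 1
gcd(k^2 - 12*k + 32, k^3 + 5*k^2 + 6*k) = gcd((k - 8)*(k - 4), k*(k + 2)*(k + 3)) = 1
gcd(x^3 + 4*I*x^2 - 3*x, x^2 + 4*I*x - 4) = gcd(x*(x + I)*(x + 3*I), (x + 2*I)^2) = 1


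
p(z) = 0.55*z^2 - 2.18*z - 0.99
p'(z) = 1.1*z - 2.18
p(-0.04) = -0.90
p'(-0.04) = -2.22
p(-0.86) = 1.29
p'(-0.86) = -3.13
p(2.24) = -3.11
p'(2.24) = 0.28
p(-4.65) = 21.04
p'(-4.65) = -7.30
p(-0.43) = 0.05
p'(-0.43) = -2.65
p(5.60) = 4.05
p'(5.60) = 3.98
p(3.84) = -1.25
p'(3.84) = 2.04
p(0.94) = -2.55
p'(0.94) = -1.15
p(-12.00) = 104.37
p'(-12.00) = -15.38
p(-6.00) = 31.89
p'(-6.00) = -8.78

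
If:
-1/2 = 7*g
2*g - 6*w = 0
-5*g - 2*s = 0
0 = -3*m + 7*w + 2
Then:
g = -1/14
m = 11/18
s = 5/28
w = -1/42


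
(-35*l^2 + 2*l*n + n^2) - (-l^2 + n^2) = -34*l^2 + 2*l*n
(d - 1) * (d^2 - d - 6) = d^3 - 2*d^2 - 5*d + 6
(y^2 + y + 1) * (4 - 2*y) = -2*y^3 + 2*y^2 + 2*y + 4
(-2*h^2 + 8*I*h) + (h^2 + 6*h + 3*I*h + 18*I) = -h^2 + 6*h + 11*I*h + 18*I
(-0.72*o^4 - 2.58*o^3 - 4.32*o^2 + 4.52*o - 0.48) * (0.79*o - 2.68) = -0.5688*o^5 - 0.1086*o^4 + 3.5016*o^3 + 15.1484*o^2 - 12.4928*o + 1.2864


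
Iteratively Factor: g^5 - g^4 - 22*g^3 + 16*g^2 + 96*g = (g - 4)*(g^4 + 3*g^3 - 10*g^2 - 24*g) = g*(g - 4)*(g^3 + 3*g^2 - 10*g - 24) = g*(g - 4)*(g - 3)*(g^2 + 6*g + 8) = g*(g - 4)*(g - 3)*(g + 2)*(g + 4)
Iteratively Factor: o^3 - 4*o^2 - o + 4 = (o - 1)*(o^2 - 3*o - 4) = (o - 1)*(o + 1)*(o - 4)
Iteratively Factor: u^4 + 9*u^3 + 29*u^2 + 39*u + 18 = (u + 3)*(u^3 + 6*u^2 + 11*u + 6) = (u + 2)*(u + 3)*(u^2 + 4*u + 3) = (u + 1)*(u + 2)*(u + 3)*(u + 3)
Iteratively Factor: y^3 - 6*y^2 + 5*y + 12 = (y - 3)*(y^2 - 3*y - 4) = (y - 3)*(y + 1)*(y - 4)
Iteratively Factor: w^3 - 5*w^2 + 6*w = (w)*(w^2 - 5*w + 6) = w*(w - 2)*(w - 3)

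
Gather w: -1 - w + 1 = -w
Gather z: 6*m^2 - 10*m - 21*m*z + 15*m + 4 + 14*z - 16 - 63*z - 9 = 6*m^2 + 5*m + z*(-21*m - 49) - 21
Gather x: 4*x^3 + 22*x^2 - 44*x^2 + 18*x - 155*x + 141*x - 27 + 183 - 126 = 4*x^3 - 22*x^2 + 4*x + 30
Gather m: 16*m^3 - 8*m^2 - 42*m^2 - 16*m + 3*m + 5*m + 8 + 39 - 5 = 16*m^3 - 50*m^2 - 8*m + 42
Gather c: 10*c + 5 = 10*c + 5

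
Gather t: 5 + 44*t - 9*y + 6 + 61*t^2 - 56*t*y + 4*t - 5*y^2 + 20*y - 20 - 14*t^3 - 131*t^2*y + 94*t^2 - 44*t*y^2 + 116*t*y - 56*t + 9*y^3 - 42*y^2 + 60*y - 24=-14*t^3 + t^2*(155 - 131*y) + t*(-44*y^2 + 60*y - 8) + 9*y^3 - 47*y^2 + 71*y - 33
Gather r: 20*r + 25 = 20*r + 25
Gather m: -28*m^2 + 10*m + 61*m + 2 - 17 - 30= -28*m^2 + 71*m - 45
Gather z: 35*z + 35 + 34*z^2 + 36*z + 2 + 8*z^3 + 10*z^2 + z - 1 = 8*z^3 + 44*z^2 + 72*z + 36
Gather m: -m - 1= -m - 1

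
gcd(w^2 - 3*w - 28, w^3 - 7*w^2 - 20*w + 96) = w + 4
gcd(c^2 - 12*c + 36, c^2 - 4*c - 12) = c - 6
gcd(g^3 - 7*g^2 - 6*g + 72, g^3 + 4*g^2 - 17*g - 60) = g^2 - g - 12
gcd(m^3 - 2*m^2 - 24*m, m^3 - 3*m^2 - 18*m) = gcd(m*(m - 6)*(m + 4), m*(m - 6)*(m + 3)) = m^2 - 6*m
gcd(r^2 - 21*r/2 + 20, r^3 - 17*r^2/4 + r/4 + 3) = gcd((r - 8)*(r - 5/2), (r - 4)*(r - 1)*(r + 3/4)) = 1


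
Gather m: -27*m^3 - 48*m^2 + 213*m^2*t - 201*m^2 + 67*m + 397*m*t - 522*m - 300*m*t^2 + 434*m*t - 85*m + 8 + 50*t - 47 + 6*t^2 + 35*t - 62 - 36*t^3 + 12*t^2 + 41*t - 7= -27*m^3 + m^2*(213*t - 249) + m*(-300*t^2 + 831*t - 540) - 36*t^3 + 18*t^2 + 126*t - 108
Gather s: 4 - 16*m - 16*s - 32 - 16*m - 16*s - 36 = -32*m - 32*s - 64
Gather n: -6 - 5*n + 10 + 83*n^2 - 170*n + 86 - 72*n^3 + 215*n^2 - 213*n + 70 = -72*n^3 + 298*n^2 - 388*n + 160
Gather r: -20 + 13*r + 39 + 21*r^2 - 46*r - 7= 21*r^2 - 33*r + 12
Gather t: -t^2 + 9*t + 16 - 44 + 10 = -t^2 + 9*t - 18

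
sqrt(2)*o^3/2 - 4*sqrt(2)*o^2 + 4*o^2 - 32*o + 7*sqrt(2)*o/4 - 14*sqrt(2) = (o - 8)*(o + 7*sqrt(2)/2)*(sqrt(2)*o/2 + 1/2)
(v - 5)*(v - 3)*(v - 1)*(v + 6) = v^4 - 3*v^3 - 31*v^2 + 123*v - 90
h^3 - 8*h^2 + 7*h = h*(h - 7)*(h - 1)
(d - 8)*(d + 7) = d^2 - d - 56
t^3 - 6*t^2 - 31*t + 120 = (t - 8)*(t - 3)*(t + 5)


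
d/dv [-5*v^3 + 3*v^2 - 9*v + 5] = -15*v^2 + 6*v - 9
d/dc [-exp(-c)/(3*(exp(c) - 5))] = (2*exp(c) - 5)*exp(-c)/(3*(exp(c) - 5)^2)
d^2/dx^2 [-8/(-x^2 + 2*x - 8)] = 16*(-x^2 + 2*x + 4*(x - 1)^2 - 8)/(x^2 - 2*x + 8)^3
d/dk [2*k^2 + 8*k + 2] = 4*k + 8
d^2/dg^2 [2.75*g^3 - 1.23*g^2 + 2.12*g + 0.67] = 16.5*g - 2.46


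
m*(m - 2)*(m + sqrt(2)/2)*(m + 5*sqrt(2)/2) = m^4 - 2*m^3 + 3*sqrt(2)*m^3 - 6*sqrt(2)*m^2 + 5*m^2/2 - 5*m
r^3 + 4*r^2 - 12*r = r*(r - 2)*(r + 6)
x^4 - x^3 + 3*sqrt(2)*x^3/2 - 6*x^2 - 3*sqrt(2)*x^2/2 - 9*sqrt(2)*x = x*(x - 3)*(x + 2)*(x + 3*sqrt(2)/2)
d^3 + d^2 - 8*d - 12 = (d - 3)*(d + 2)^2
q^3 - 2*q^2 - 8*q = q*(q - 4)*(q + 2)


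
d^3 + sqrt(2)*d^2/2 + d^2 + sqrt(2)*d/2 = d*(d + 1)*(d + sqrt(2)/2)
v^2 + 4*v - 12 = (v - 2)*(v + 6)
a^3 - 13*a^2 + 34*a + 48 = (a - 8)*(a - 6)*(a + 1)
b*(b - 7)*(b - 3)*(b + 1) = b^4 - 9*b^3 + 11*b^2 + 21*b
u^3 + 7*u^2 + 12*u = u*(u + 3)*(u + 4)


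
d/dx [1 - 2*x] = -2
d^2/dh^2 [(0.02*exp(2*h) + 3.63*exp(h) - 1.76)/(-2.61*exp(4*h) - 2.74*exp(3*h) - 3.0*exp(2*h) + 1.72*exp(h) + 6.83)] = (-0.544968*exp(9*h) - 222.980391*exp(8*h) - 93.2504179999999*exp(7*h) + 122.629728*exp(6*h) + 38.9898600000002*exp(5*h) - 1362.636874*exp(4*h) - 354.792714*exp(3*h) - 177.788928*exp(2*h) + 188.36826*exp(h) - 190.011283)*exp(h)/(17.779581*exp(12*h) + 55.995462*exp(11*h) + 120.093408*exp(10*h) + 114.145588*exp(9*h) - 75.343977*exp(8*h) - 338.629188*exp(7*h) - 509.370252*exp(6*h) - 175.010136*exp(5*h) + 400.607031*exp(4*h) + 589.82231*exp(3*h) + 359.222484*exp(2*h) - 240.708324*exp(h) - 318.611987)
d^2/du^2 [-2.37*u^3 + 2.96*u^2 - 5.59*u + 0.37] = 5.92 - 14.22*u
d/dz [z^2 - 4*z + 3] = 2*z - 4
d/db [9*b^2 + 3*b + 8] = 18*b + 3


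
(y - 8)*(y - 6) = y^2 - 14*y + 48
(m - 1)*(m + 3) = m^2 + 2*m - 3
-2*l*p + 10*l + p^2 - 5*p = (-2*l + p)*(p - 5)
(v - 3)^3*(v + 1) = v^4 - 8*v^3 + 18*v^2 - 27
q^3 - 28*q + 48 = (q - 4)*(q - 2)*(q + 6)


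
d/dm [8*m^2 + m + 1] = 16*m + 1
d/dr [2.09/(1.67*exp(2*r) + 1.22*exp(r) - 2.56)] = (-6.9806*exp(r) - 2.5498)*exp(r)/(1.67*exp(2*r) + 1.22*exp(r) - 2.56)^2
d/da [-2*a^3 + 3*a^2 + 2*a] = -6*a^2 + 6*a + 2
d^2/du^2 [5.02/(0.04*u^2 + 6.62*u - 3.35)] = (-0.016064*u^2 - 2.658592*u + 5.02*(0.08*u + 6.62)*(0.16*u + 13.24) + 1.34536)/(0.04*u^2 + 6.62*u - 3.35)^3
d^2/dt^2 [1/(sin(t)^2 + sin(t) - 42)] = (-4*sin(t)^4 - 3*sin(t)^3 - 163*sin(t)^2 - 36*sin(t) + 86)/(sin(t)^2 + sin(t) - 42)^3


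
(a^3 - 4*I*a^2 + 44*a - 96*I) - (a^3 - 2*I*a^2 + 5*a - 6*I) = -2*I*a^2 + 39*a - 90*I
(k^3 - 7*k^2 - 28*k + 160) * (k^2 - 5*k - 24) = k^5 - 12*k^4 - 17*k^3 + 468*k^2 - 128*k - 3840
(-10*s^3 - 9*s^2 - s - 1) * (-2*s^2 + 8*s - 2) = 20*s^5 - 62*s^4 - 50*s^3 + 12*s^2 - 6*s + 2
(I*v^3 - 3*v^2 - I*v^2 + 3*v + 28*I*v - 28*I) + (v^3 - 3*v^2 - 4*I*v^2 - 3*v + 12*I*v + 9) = v^3 + I*v^3 - 6*v^2 - 5*I*v^2 + 40*I*v + 9 - 28*I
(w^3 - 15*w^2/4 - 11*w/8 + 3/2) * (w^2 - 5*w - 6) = w^5 - 35*w^4/4 + 91*w^3/8 + 247*w^2/8 + 3*w/4 - 9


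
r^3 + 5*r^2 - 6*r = r*(r - 1)*(r + 6)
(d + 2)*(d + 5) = d^2 + 7*d + 10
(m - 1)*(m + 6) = m^2 + 5*m - 6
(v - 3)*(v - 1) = v^2 - 4*v + 3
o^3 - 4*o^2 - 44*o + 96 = (o - 8)*(o - 2)*(o + 6)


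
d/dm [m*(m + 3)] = 2*m + 3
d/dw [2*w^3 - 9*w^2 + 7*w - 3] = 6*w^2 - 18*w + 7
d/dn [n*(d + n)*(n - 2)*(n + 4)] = 3*d*n^2 + 4*d*n - 8*d + 4*n^3 + 6*n^2 - 16*n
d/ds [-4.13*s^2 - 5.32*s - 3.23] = -8.26*s - 5.32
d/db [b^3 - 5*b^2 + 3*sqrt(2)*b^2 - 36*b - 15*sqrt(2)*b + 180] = 3*b^2 - 10*b + 6*sqrt(2)*b - 36 - 15*sqrt(2)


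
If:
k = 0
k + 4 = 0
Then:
No Solution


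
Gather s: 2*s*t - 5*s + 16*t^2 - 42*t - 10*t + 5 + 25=s*(2*t - 5) + 16*t^2 - 52*t + 30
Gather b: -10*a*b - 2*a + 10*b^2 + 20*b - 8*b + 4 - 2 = -2*a + 10*b^2 + b*(12 - 10*a) + 2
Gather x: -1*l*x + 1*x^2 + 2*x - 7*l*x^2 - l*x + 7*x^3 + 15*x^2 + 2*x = 7*x^3 + x^2*(16 - 7*l) + x*(4 - 2*l)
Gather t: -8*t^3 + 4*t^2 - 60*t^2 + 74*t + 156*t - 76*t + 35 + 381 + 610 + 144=-8*t^3 - 56*t^2 + 154*t + 1170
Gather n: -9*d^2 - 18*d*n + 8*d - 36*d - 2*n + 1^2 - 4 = -9*d^2 - 28*d + n*(-18*d - 2) - 3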